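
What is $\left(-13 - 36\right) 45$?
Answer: $-2205$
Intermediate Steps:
$\left(-13 - 36\right) 45 = \left(-49\right) 45 = -2205$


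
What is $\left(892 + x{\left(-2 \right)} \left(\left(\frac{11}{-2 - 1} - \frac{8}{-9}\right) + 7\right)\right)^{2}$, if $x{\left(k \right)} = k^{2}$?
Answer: $\frac{66912400}{81} \approx 8.2608 \cdot 10^{5}$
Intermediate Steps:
$\left(892 + x{\left(-2 \right)} \left(\left(\frac{11}{-2 - 1} - \frac{8}{-9}\right) + 7\right)\right)^{2} = \left(892 + \left(-2\right)^{2} \left(\left(\frac{11}{-2 - 1} - \frac{8}{-9}\right) + 7\right)\right)^{2} = \left(892 + 4 \left(\left(\frac{11}{-2 - 1} - - \frac{8}{9}\right) + 7\right)\right)^{2} = \left(892 + 4 \left(\left(\frac{11}{-3} + \frac{8}{9}\right) + 7\right)\right)^{2} = \left(892 + 4 \left(\left(11 \left(- \frac{1}{3}\right) + \frac{8}{9}\right) + 7\right)\right)^{2} = \left(892 + 4 \left(\left(- \frac{11}{3} + \frac{8}{9}\right) + 7\right)\right)^{2} = \left(892 + 4 \left(- \frac{25}{9} + 7\right)\right)^{2} = \left(892 + 4 \cdot \frac{38}{9}\right)^{2} = \left(892 + \frac{152}{9}\right)^{2} = \left(\frac{8180}{9}\right)^{2} = \frac{66912400}{81}$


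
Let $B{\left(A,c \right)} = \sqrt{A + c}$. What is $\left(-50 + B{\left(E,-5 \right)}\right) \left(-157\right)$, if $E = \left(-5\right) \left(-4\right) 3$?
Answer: $7850 - 157 \sqrt{55} \approx 6685.7$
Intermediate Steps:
$E = 60$ ($E = 20 \cdot 3 = 60$)
$\left(-50 + B{\left(E,-5 \right)}\right) \left(-157\right) = \left(-50 + \sqrt{60 - 5}\right) \left(-157\right) = \left(-50 + \sqrt{55}\right) \left(-157\right) = 7850 - 157 \sqrt{55}$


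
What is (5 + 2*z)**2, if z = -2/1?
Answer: 1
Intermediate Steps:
z = -2 (z = -2*1 = -2)
(5 + 2*z)**2 = (5 + 2*(-2))**2 = (5 - 4)**2 = 1**2 = 1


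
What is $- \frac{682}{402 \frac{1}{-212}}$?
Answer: $\frac{72292}{201} \approx 359.66$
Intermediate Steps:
$- \frac{682}{402 \frac{1}{-212}} = - \frac{682}{402 \left(- \frac{1}{212}\right)} = - \frac{682}{- \frac{201}{106}} = \left(-682\right) \left(- \frac{106}{201}\right) = \frac{72292}{201}$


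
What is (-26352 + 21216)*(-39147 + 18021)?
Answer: 108503136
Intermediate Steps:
(-26352 + 21216)*(-39147 + 18021) = -5136*(-21126) = 108503136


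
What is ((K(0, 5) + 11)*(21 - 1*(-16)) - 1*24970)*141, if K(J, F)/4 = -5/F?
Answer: -3484251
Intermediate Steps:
K(J, F) = -20/F (K(J, F) = 4*(-5/F) = -20/F)
((K(0, 5) + 11)*(21 - 1*(-16)) - 1*24970)*141 = ((-20/5 + 11)*(21 - 1*(-16)) - 1*24970)*141 = ((-20*⅕ + 11)*(21 + 16) - 24970)*141 = ((-4 + 11)*37 - 24970)*141 = (7*37 - 24970)*141 = (259 - 24970)*141 = -24711*141 = -3484251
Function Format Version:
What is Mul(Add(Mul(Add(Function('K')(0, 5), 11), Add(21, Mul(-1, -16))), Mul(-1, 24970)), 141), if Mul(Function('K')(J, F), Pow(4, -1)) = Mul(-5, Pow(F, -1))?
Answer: -3484251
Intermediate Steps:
Function('K')(J, F) = Mul(-20, Pow(F, -1)) (Function('K')(J, F) = Mul(4, Mul(-5, Pow(F, -1))) = Mul(-20, Pow(F, -1)))
Mul(Add(Mul(Add(Function('K')(0, 5), 11), Add(21, Mul(-1, -16))), Mul(-1, 24970)), 141) = Mul(Add(Mul(Add(Mul(-20, Pow(5, -1)), 11), Add(21, Mul(-1, -16))), Mul(-1, 24970)), 141) = Mul(Add(Mul(Add(Mul(-20, Rational(1, 5)), 11), Add(21, 16)), -24970), 141) = Mul(Add(Mul(Add(-4, 11), 37), -24970), 141) = Mul(Add(Mul(7, 37), -24970), 141) = Mul(Add(259, -24970), 141) = Mul(-24711, 141) = -3484251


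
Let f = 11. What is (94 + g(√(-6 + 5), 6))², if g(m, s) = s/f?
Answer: 1081600/121 ≈ 8938.8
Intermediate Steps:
g(m, s) = s/11
(94 + g(√(-6 + 5), 6))² = (94 + (1/11)*6)² = (94 + 6/11)² = (1040/11)² = 1081600/121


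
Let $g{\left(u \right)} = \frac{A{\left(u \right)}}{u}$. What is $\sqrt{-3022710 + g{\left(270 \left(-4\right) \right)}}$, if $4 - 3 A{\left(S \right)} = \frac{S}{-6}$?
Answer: $\frac{2 i \sqrt{1530246910}}{45} \approx 1738.6 i$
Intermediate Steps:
$A{\left(S \right)} = \frac{4}{3} + \frac{S}{18}$ ($A{\left(S \right)} = \frac{4}{3} - \frac{S \frac{1}{-6}}{3} = \frac{4}{3} - \frac{S \left(- \frac{1}{6}\right)}{3} = \frac{4}{3} - \frac{\left(- \frac{1}{6}\right) S}{3} = \frac{4}{3} + \frac{S}{18}$)
$g{\left(u \right)} = \frac{\frac{4}{3} + \frac{u}{18}}{u}$
$\sqrt{-3022710 + g{\left(270 \left(-4\right) \right)}} = \sqrt{-3022710 + \frac{24 + 270 \left(-4\right)}{18 \cdot 270 \left(-4\right)}} = \sqrt{-3022710 + \frac{24 - 1080}{18 \left(-1080\right)}} = \sqrt{-3022710 + \frac{1}{18} \left(- \frac{1}{1080}\right) \left(-1056\right)} = \sqrt{-3022710 + \frac{22}{405}} = \sqrt{- \frac{1224197528}{405}} = \frac{2 i \sqrt{1530246910}}{45}$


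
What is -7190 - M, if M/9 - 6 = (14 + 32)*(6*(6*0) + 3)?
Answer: -8486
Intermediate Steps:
M = 1296 (M = 54 + 9*((14 + 32)*(6*(6*0) + 3)) = 54 + 9*(46*(6*0 + 3)) = 54 + 9*(46*(0 + 3)) = 54 + 9*(46*3) = 54 + 9*138 = 54 + 1242 = 1296)
-7190 - M = -7190 - 1*1296 = -7190 - 1296 = -8486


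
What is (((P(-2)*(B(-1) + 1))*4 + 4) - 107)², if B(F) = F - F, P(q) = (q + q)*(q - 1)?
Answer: 3025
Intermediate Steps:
P(q) = 2*q*(-1 + q) (P(q) = (2*q)*(-1 + q) = 2*q*(-1 + q))
B(F) = 0
(((P(-2)*(B(-1) + 1))*4 + 4) - 107)² = ((((2*(-2)*(-1 - 2))*(0 + 1))*4 + 4) - 107)² = ((((2*(-2)*(-3))*1)*4 + 4) - 107)² = (((12*1)*4 + 4) - 107)² = ((12*4 + 4) - 107)² = ((48 + 4) - 107)² = (52 - 107)² = (-55)² = 3025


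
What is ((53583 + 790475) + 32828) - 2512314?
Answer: -1635428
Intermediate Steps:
((53583 + 790475) + 32828) - 2512314 = (844058 + 32828) - 2512314 = 876886 - 2512314 = -1635428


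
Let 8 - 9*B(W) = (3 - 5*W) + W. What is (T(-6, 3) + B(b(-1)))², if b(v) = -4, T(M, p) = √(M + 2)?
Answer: (11 - 18*I)²/81 ≈ -2.5062 - 4.8889*I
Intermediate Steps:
T(M, p) = √(2 + M)
B(W) = 5/9 + 4*W/9 (B(W) = 8/9 - ((3 - 5*W) + W)/9 = 8/9 - (3 - 4*W)/9 = 8/9 + (-⅓ + 4*W/9) = 5/9 + 4*W/9)
(T(-6, 3) + B(b(-1)))² = (√(2 - 6) + (5/9 + (4/9)*(-4)))² = (√(-4) + (5/9 - 16/9))² = (2*I - 11/9)² = (-11/9 + 2*I)²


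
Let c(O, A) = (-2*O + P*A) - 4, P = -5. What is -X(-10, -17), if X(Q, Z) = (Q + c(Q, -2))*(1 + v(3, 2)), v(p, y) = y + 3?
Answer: -96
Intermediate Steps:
c(O, A) = -4 - 5*A - 2*O (c(O, A) = (-2*O - 5*A) - 4 = (-5*A - 2*O) - 4 = -4 - 5*A - 2*O)
v(p, y) = 3 + y
X(Q, Z) = 36 - 6*Q (X(Q, Z) = (Q + (-4 - 5*(-2) - 2*Q))*(1 + (3 + 2)) = (Q + (-4 + 10 - 2*Q))*(1 + 5) = (Q + (6 - 2*Q))*6 = (6 - Q)*6 = 36 - 6*Q)
-X(-10, -17) = -(36 - 6*(-10)) = -(36 + 60) = -1*96 = -96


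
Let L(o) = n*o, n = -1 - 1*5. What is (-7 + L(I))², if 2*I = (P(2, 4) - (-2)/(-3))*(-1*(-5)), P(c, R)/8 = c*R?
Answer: 915849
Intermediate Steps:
n = -6 (n = -1 - 5 = -6)
P(c, R) = 8*R*c (P(c, R) = 8*(c*R) = 8*(R*c) = 8*R*c)
I = 475/3 (I = ((8*4*2 - (-2)/(-3))*(-1*(-5)))/2 = ((64 - (-2)*(-1)/3)*5)/2 = ((64 - 1*⅔)*5)/2 = ((64 - ⅔)*5)/2 = ((190/3)*5)/2 = (½)*(950/3) = 475/3 ≈ 158.33)
L(o) = -6*o
(-7 + L(I))² = (-7 - 6*475/3)² = (-7 - 950)² = (-957)² = 915849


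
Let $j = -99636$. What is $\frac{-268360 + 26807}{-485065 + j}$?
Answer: $\frac{18581}{44977} \approx 0.41312$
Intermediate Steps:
$\frac{-268360 + 26807}{-485065 + j} = \frac{-268360 + 26807}{-485065 - 99636} = - \frac{241553}{-584701} = \left(-241553\right) \left(- \frac{1}{584701}\right) = \frac{18581}{44977}$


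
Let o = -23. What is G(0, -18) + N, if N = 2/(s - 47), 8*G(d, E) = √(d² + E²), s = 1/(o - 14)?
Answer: 3841/1740 ≈ 2.2075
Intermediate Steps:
s = -1/37 (s = 1/(-23 - 14) = 1/(-37) = -1/37 ≈ -0.027027)
G(d, E) = √(E² + d²)/8 (G(d, E) = √(d² + E²)/8 = √(E² + d²)/8)
N = -37/870 (N = 2/(-1/37 - 47) = 2/(-1740/37) = 2*(-37/1740) = -37/870 ≈ -0.042529)
G(0, -18) + N = √((-18)² + 0²)/8 - 37/870 = √(324 + 0)/8 - 37/870 = √324/8 - 37/870 = (⅛)*18 - 37/870 = 9/4 - 37/870 = 3841/1740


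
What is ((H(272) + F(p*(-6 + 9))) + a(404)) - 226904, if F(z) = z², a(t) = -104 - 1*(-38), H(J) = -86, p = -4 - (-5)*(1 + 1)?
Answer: -226732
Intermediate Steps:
p = 6 (p = -4 - (-5)*2 = -4 - 1*(-10) = -4 + 10 = 6)
a(t) = -66 (a(t) = -104 + 38 = -66)
((H(272) + F(p*(-6 + 9))) + a(404)) - 226904 = ((-86 + (6*(-6 + 9))²) - 66) - 226904 = ((-86 + (6*3)²) - 66) - 226904 = ((-86 + 18²) - 66) - 226904 = ((-86 + 324) - 66) - 226904 = (238 - 66) - 226904 = 172 - 226904 = -226732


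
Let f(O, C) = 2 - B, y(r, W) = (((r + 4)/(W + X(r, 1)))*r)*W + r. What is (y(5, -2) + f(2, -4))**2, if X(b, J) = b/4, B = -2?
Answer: 16641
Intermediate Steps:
X(b, J) = b/4 (X(b, J) = b*(1/4) = b/4)
y(r, W) = r + W*r*(4 + r)/(W + r/4) (y(r, W) = (((r + 4)/(W + r/4))*r)*W + r = (((4 + r)/(W + r/4))*r)*W + r = (r*(4 + r)/(W + r/4))*W + r = W*r*(4 + r)/(W + r/4) + r = r + W*r*(4 + r)/(W + r/4))
f(O, C) = 4 (f(O, C) = 2 - 1*(-2) = 2 + 2 = 4)
(y(5, -2) + f(2, -4))**2 = (5*(5 + 20*(-2) + 4*(-2)*5)/(5 + 4*(-2)) + 4)**2 = (5*(5 - 40 - 40)/(5 - 8) + 4)**2 = (5*(-75)/(-3) + 4)**2 = (5*(-1/3)*(-75) + 4)**2 = (125 + 4)**2 = 129**2 = 16641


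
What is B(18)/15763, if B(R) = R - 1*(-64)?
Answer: 82/15763 ≈ 0.0052021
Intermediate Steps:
B(R) = 64 + R (B(R) = R + 64 = 64 + R)
B(18)/15763 = (64 + 18)/15763 = 82*(1/15763) = 82/15763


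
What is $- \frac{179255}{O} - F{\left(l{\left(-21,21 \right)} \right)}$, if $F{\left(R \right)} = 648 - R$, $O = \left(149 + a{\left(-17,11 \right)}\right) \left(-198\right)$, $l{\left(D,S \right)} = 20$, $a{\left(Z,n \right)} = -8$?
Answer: $- \frac{17353249}{27918} \approx -621.58$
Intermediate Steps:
$O = -27918$ ($O = \left(149 - 8\right) \left(-198\right) = 141 \left(-198\right) = -27918$)
$- \frac{179255}{O} - F{\left(l{\left(-21,21 \right)} \right)} = - \frac{179255}{-27918} - \left(648 - 20\right) = \left(-179255\right) \left(- \frac{1}{27918}\right) - \left(648 - 20\right) = \frac{179255}{27918} - 628 = - \frac{17353249}{27918}$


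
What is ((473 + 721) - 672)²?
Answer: 272484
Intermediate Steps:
((473 + 721) - 672)² = (1194 - 672)² = 522² = 272484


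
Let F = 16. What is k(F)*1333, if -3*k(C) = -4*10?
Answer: 53320/3 ≈ 17773.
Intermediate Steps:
k(C) = 40/3 (k(C) = -(-4)*10/3 = -1/3*(-40) = 40/3)
k(F)*1333 = (40/3)*1333 = 53320/3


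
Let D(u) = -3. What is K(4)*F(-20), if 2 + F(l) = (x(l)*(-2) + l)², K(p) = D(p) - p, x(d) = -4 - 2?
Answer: -434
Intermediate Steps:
x(d) = -6
K(p) = -3 - p
F(l) = -2 + (12 + l)² (F(l) = -2 + (-6*(-2) + l)² = -2 + (12 + l)²)
K(4)*F(-20) = (-3 - 1*4)*(-2 + (12 - 20)²) = (-3 - 4)*(-2 + (-8)²) = -7*(-2 + 64) = -7*62 = -434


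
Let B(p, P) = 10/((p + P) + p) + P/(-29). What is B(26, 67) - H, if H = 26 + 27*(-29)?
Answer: 2604724/3451 ≈ 754.77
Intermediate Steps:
B(p, P) = 10/(P + 2*p) - P/29 (B(p, P) = 10/((P + p) + p) + P*(-1/29) = 10/(P + 2*p) - P/29)
H = -757 (H = 26 - 783 = -757)
B(26, 67) - H = (290 - 1*67² - 2*67*26)/(29*(67 + 2*26)) - 1*(-757) = (290 - 1*4489 - 3484)/(29*(67 + 52)) + 757 = (1/29)*(290 - 4489 - 3484)/119 + 757 = (1/29)*(1/119)*(-7683) + 757 = -7683/3451 + 757 = 2604724/3451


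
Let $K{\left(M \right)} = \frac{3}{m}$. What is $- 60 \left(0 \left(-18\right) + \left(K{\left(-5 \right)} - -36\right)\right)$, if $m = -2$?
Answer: $-2070$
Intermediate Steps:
$K{\left(M \right)} = - \frac{3}{2}$ ($K{\left(M \right)} = \frac{3}{-2} = 3 \left(- \frac{1}{2}\right) = - \frac{3}{2}$)
$- 60 \left(0 \left(-18\right) + \left(K{\left(-5 \right)} - -36\right)\right) = - 60 \left(0 \left(-18\right) - - \frac{69}{2}\right) = - 60 \left(0 + \left(- \frac{3}{2} + 36\right)\right) = - 60 \left(0 + \frac{69}{2}\right) = \left(-60\right) \frac{69}{2} = -2070$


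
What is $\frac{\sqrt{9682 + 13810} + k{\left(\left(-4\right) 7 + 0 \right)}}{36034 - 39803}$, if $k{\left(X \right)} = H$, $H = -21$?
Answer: $\frac{21}{3769} - \frac{2 \sqrt{5873}}{3769} \approx -0.035094$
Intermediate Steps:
$k{\left(X \right)} = -21$
$\frac{\sqrt{9682 + 13810} + k{\left(\left(-4\right) 7 + 0 \right)}}{36034 - 39803} = \frac{\sqrt{9682 + 13810} - 21}{36034 - 39803} = \frac{\sqrt{23492} - 21}{-3769} = \left(2 \sqrt{5873} - 21\right) \left(- \frac{1}{3769}\right) = \left(-21 + 2 \sqrt{5873}\right) \left(- \frac{1}{3769}\right) = \frac{21}{3769} - \frac{2 \sqrt{5873}}{3769}$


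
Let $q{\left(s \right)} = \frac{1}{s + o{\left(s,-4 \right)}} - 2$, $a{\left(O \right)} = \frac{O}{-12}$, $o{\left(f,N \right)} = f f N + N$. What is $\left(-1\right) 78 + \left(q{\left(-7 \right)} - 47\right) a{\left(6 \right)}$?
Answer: $- \frac{11074}{207} \approx -53.498$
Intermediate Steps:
$o{\left(f,N \right)} = N + N f^{2}$ ($o{\left(f,N \right)} = f^{2} N + N = N f^{2} + N = N + N f^{2}$)
$a{\left(O \right)} = - \frac{O}{12}$ ($a{\left(O \right)} = O \left(- \frac{1}{12}\right) = - \frac{O}{12}$)
$q{\left(s \right)} = -2 + \frac{1}{-4 + s - 4 s^{2}}$ ($q{\left(s \right)} = \frac{1}{s - 4 \left(1 + s^{2}\right)} - 2 = \frac{1}{s - \left(4 + 4 s^{2}\right)} - 2 = \frac{1}{-4 + s - 4 s^{2}} - 2 = -2 + \frac{1}{-4 + s - 4 s^{2}}$)
$\left(-1\right) 78 + \left(q{\left(-7 \right)} - 47\right) a{\left(6 \right)} = \left(-1\right) 78 + \left(\frac{9 - -14 + 8 \left(-7\right)^{2}}{-4 - 7 - 4 \left(-7\right)^{2}} - 47\right) \left(\left(- \frac{1}{12}\right) 6\right) = -78 + \left(\frac{9 + 14 + 8 \cdot 49}{-4 - 7 - 196} - 47\right) \left(- \frac{1}{2}\right) = -78 + \left(\frac{9 + 14 + 392}{-4 - 7 - 196} - 47\right) \left(- \frac{1}{2}\right) = -78 + \left(\frac{1}{-207} \cdot 415 - 47\right) \left(- \frac{1}{2}\right) = -78 + \left(\left(- \frac{1}{207}\right) 415 - 47\right) \left(- \frac{1}{2}\right) = -78 + \left(- \frac{415}{207} - 47\right) \left(- \frac{1}{2}\right) = -78 - - \frac{5072}{207} = -78 + \frac{5072}{207} = - \frac{11074}{207}$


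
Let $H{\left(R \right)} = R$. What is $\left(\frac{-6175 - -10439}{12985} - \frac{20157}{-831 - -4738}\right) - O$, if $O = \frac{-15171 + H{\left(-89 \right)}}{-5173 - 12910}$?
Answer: $- \frac{5205943467051}{917393898785} \approx -5.6747$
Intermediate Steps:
$O = \frac{15260}{18083}$ ($O = \frac{-15171 - 89}{-5173 - 12910} = - \frac{15260}{-18083} = \left(-15260\right) \left(- \frac{1}{18083}\right) = \frac{15260}{18083} \approx 0.84389$)
$\left(\frac{-6175 - -10439}{12985} - \frac{20157}{-831 - -4738}\right) - O = \left(\frac{-6175 - -10439}{12985} - \frac{20157}{-831 - -4738}\right) - \frac{15260}{18083} = \left(\left(-6175 + 10439\right) \frac{1}{12985} - \frac{20157}{-831 + 4738}\right) - \frac{15260}{18083} = \left(4264 \cdot \frac{1}{12985} - \frac{20157}{3907}\right) - \frac{15260}{18083} = \left(\frac{4264}{12985} - \frac{20157}{3907}\right) - \frac{15260}{18083} = - \frac{245079197}{50732395} - \frac{15260}{18083} = - \frac{5205943467051}{917393898785}$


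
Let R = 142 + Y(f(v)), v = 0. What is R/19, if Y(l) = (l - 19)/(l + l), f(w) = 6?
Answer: 89/12 ≈ 7.4167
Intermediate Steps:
Y(l) = (-19 + l)/(2*l) (Y(l) = (-19 + l)/((2*l)) = (-19 + l)*(1/(2*l)) = (-19 + l)/(2*l))
R = 1691/12 (R = 142 + (½)*(-19 + 6)/6 = 142 + (½)*(⅙)*(-13) = 142 - 13/12 = 1691/12 ≈ 140.92)
R/19 = (1691/12)/19 = (1691/12)*(1/19) = 89/12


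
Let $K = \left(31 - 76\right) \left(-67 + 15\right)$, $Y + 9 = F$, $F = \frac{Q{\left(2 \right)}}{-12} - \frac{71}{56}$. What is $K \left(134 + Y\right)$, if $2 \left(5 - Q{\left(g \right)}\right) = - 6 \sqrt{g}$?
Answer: $\frac{4039815}{14} - 585 \sqrt{2} \approx 2.8773 \cdot 10^{5}$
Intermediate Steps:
$Q{\left(g \right)} = 5 + 3 \sqrt{g}$ ($Q{\left(g \right)} = 5 - \frac{\left(-6\right) \sqrt{g}}{2} = 5 + 3 \sqrt{g}$)
$F = - \frac{283}{168} - \frac{\sqrt{2}}{4}$ ($F = \frac{5 + 3 \sqrt{2}}{-12} - \frac{71}{56} = \left(5 + 3 \sqrt{2}\right) \left(- \frac{1}{12}\right) - \frac{71}{56} = \left(- \frac{5}{12} - \frac{\sqrt{2}}{4}\right) - \frac{71}{56} = - \frac{283}{168} - \frac{\sqrt{2}}{4} \approx -2.0381$)
$Y = - \frac{1795}{168} - \frac{\sqrt{2}}{4}$ ($Y = -9 - \left(\frac{283}{168} + \frac{\sqrt{2}}{4}\right) = - \frac{1795}{168} - \frac{\sqrt{2}}{4} \approx -11.038$)
$K = 2340$ ($K = \left(-45\right) \left(-52\right) = 2340$)
$K \left(134 + Y\right) = 2340 \left(134 - \left(\frac{1795}{168} + \frac{\sqrt{2}}{4}\right)\right) = 2340 \left(\frac{20717}{168} - \frac{\sqrt{2}}{4}\right) = \frac{4039815}{14} - 585 \sqrt{2}$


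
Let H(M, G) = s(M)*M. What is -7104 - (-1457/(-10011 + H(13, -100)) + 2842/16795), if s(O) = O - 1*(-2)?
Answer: -1171215818267/164859720 ≈ -7104.3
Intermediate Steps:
s(O) = 2 + O (s(O) = O + 2 = 2 + O)
H(M, G) = M*(2 + M) (H(M, G) = (2 + M)*M = M*(2 + M))
-7104 - (-1457/(-10011 + H(13, -100)) + 2842/16795) = -7104 - (-1457/(-10011 + 13*(2 + 13)) + 2842/16795) = -7104 - (-1457/(-10011 + 13*15) + 2842*(1/16795)) = -7104 - (-1457/(-10011 + 195) + 2842/16795) = -7104 - (-1457/(-9816) + 2842/16795) = -7104 - (-1457*(-1/9816) + 2842/16795) = -7104 - (1457/9816 + 2842/16795) = -7104 - 1*52367387/164859720 = -7104 - 52367387/164859720 = -1171215818267/164859720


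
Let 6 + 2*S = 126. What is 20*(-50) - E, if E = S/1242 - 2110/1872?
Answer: -21504775/21528 ≈ -998.92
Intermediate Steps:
S = 60 (S = -3 + (½)*126 = -3 + 63 = 60)
E = -23225/21528 (E = 60/1242 - 2110/1872 = 60*(1/1242) - 2110*1/1872 = 10/207 - 1055/936 = -23225/21528 ≈ -1.0788)
20*(-50) - E = 20*(-50) - 1*(-23225/21528) = -1000 + 23225/21528 = -21504775/21528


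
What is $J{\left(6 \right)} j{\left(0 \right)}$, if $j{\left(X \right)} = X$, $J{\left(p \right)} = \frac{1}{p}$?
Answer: $0$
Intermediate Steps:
$J{\left(6 \right)} j{\left(0 \right)} = \frac{1}{6} \cdot 0 = 0$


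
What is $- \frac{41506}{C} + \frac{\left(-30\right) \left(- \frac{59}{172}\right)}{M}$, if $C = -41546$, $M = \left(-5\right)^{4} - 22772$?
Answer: $\frac{39508651321}{39565128266} \approx 0.99857$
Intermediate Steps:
$M = -22147$ ($M = 625 - 22772 = -22147$)
$- \frac{41506}{C} + \frac{\left(-30\right) \left(- \frac{59}{172}\right)}{M} = - \frac{41506}{-41546} + \frac{\left(-30\right) \left(- \frac{59}{172}\right)}{-22147} = \left(-41506\right) \left(- \frac{1}{41546}\right) + - 30 \left(\left(-59\right) \frac{1}{172}\right) \left(- \frac{1}{22147}\right) = \frac{20753}{20773} + \left(-30\right) \left(- \frac{59}{172}\right) \left(- \frac{1}{22147}\right) = \frac{20753}{20773} + \frac{885}{86} \left(- \frac{1}{22147}\right) = \frac{20753}{20773} - \frac{885}{1904642} = \frac{39508651321}{39565128266}$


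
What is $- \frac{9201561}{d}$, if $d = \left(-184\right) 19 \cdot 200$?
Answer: $\frac{9201561}{699200} \approx 13.16$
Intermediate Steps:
$d = -699200$ ($d = \left(-3496\right) 200 = -699200$)
$- \frac{9201561}{d} = - \frac{9201561}{-699200} = \left(-9201561\right) \left(- \frac{1}{699200}\right) = \frac{9201561}{699200}$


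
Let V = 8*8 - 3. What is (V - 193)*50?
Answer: -6600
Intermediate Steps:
V = 61 (V = 64 - 3 = 61)
(V - 193)*50 = (61 - 193)*50 = -132*50 = -6600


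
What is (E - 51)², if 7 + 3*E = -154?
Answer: 98596/9 ≈ 10955.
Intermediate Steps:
E = -161/3 (E = -7/3 + (⅓)*(-154) = -7/3 - 154/3 = -161/3 ≈ -53.667)
(E - 51)² = (-161/3 - 51)² = (-314/3)² = 98596/9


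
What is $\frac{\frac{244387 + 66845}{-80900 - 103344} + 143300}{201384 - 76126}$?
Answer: $\frac{471461678}{412107767} \approx 1.144$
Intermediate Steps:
$\frac{\frac{244387 + 66845}{-80900 - 103344} + 143300}{201384 - 76126} = \frac{\frac{311232}{-184244} + 143300}{125258} = \left(311232 \left(- \frac{1}{184244}\right) + 143300\right) \frac{1}{125258} = \left(- \frac{77808}{46061} + 143300\right) \frac{1}{125258} = \frac{6600463492}{46061} \cdot \frac{1}{125258} = \frac{471461678}{412107767}$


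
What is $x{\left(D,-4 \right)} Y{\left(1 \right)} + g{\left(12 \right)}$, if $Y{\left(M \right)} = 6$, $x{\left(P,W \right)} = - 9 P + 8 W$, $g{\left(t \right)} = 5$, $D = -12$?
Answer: $461$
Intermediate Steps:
$x{\left(D,-4 \right)} Y{\left(1 \right)} + g{\left(12 \right)} = \left(\left(-9\right) \left(-12\right) + 8 \left(-4\right)\right) 6 + 5 = \left(108 - 32\right) 6 + 5 = 76 \cdot 6 + 5 = 456 + 5 = 461$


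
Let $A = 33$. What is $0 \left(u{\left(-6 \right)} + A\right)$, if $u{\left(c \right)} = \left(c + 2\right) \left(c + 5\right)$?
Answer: $0$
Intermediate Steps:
$u{\left(c \right)} = \left(2 + c\right) \left(5 + c\right)$
$0 \left(u{\left(-6 \right)} + A\right) = 0 \left(\left(10 + \left(-6\right)^{2} + 7 \left(-6\right)\right) + 33\right) = 0 \left(\left(10 + 36 - 42\right) + 33\right) = 0 \left(4 + 33\right) = 0 \cdot 37 = 0$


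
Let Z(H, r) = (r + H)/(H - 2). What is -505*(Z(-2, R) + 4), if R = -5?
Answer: -11615/4 ≈ -2903.8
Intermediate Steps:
Z(H, r) = (H + r)/(-2 + H)
-505*(Z(-2, R) + 4) = -505*((-2 - 5)/(-2 - 2) + 4) = -505*(-7/(-4) + 4) = -505*(-¼*(-7) + 4) = -505*(7/4 + 4) = -505*23/4 = -11615/4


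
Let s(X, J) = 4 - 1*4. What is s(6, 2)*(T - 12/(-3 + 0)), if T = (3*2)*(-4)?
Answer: 0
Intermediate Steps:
s(X, J) = 0 (s(X, J) = 4 - 4 = 0)
T = -24 (T = 6*(-4) = -24)
s(6, 2)*(T - 12/(-3 + 0)) = 0*(-24 - 12/(-3 + 0)) = 0*(-24 - 12/(-3)) = 0*(-24 - 12*(-1/3)) = 0*(-24 + 4) = 0*(-20) = 0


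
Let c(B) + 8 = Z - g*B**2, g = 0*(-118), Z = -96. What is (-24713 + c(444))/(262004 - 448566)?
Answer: 24817/186562 ≈ 0.13302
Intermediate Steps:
g = 0
c(B) = -104 (c(B) = -8 + (-96 - 0*B**2) = -8 + (-96 - 1*0) = -8 + (-96 + 0) = -8 - 96 = -104)
(-24713 + c(444))/(262004 - 448566) = (-24713 - 104)/(262004 - 448566) = -24817/(-186562) = -24817*(-1/186562) = 24817/186562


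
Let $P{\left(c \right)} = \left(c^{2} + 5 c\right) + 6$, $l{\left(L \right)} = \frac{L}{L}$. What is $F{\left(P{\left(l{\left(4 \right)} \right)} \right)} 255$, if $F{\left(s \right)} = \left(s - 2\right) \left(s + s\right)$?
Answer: $61200$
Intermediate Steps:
$l{\left(L \right)} = 1$
$P{\left(c \right)} = 6 + c^{2} + 5 c$
$F{\left(s \right)} = 2 s \left(-2 + s\right)$ ($F{\left(s \right)} = \left(-2 + s\right) 2 s = 2 s \left(-2 + s\right)$)
$F{\left(P{\left(l{\left(4 \right)} \right)} \right)} 255 = 2 \left(6 + 1^{2} + 5 \cdot 1\right) \left(-2 + \left(6 + 1^{2} + 5 \cdot 1\right)\right) 255 = 2 \left(6 + 1 + 5\right) \left(-2 + \left(6 + 1 + 5\right)\right) 255 = 2 \cdot 12 \left(-2 + 12\right) 255 = 2 \cdot 12 \cdot 10 \cdot 255 = 240 \cdot 255 = 61200$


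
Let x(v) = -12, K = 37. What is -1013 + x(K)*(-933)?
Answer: 10183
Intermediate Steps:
-1013 + x(K)*(-933) = -1013 - 12*(-933) = -1013 + 11196 = 10183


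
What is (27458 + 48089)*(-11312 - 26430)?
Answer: -2851294874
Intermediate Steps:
(27458 + 48089)*(-11312 - 26430) = 75547*(-37742) = -2851294874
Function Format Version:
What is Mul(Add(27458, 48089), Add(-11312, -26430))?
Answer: -2851294874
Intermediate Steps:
Mul(Add(27458, 48089), Add(-11312, -26430)) = Mul(75547, -37742) = -2851294874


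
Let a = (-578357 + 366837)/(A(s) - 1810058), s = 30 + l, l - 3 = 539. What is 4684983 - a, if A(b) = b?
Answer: 4238705468609/904743 ≈ 4.6850e+6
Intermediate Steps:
l = 542 (l = 3 + 539 = 542)
s = 572 (s = 30 + 542 = 572)
a = 105760/904743 (a = (-578357 + 366837)/(572 - 1810058) = -211520/(-1809486) = -211520*(-1/1809486) = 105760/904743 ≈ 0.11690)
4684983 - a = 4684983 - 1*105760/904743 = 4684983 - 105760/904743 = 4238705468609/904743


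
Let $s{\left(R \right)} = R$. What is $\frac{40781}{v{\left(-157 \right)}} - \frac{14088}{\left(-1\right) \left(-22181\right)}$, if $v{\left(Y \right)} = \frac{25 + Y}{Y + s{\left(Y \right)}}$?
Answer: $\frac{142015517869}{1463946} \approx 97009.0$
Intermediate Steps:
$v{\left(Y \right)} = \frac{25 + Y}{2 Y}$ ($v{\left(Y \right)} = \frac{25 + Y}{Y + Y} = \frac{25 + Y}{2 Y}$)
$\frac{40781}{v{\left(-157 \right)}} - \frac{14088}{\left(-1\right) \left(-22181\right)} = \frac{40781}{\frac{1}{2} \frac{1}{-157} \left(25 - 157\right)} - \frac{14088}{\left(-1\right) \left(-22181\right)} = \frac{40781}{\frac{1}{2} \left(- \frac{1}{157}\right) \left(-132\right)} - \frac{14088}{22181} = \frac{40781}{\frac{66}{157}} - \frac{14088}{22181} = 40781 \cdot \frac{157}{66} - \frac{14088}{22181} = \frac{6402617}{66} - \frac{14088}{22181} = \frac{142015517869}{1463946}$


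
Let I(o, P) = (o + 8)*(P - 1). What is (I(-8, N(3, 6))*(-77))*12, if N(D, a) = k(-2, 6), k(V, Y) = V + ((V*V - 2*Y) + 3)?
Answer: 0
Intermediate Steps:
k(V, Y) = 3 + V + V² - 2*Y (k(V, Y) = V + ((V² - 2*Y) + 3) = V + (3 + V² - 2*Y) = 3 + V + V² - 2*Y)
N(D, a) = -7 (N(D, a) = 3 - 2 + (-2)² - 2*6 = 3 - 2 + 4 - 12 = -7)
I(o, P) = (-1 + P)*(8 + o) (I(o, P) = (8 + o)*(-1 + P) = (-1 + P)*(8 + o))
(I(-8, N(3, 6))*(-77))*12 = ((-8 - 1*(-8) + 8*(-7) - 7*(-8))*(-77))*12 = ((-8 + 8 - 56 + 56)*(-77))*12 = (0*(-77))*12 = 0*12 = 0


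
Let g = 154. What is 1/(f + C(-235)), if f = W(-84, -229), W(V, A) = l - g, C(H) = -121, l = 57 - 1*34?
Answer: -1/252 ≈ -0.0039683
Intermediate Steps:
l = 23 (l = 57 - 34 = 23)
W(V, A) = -131 (W(V, A) = 23 - 1*154 = 23 - 154 = -131)
f = -131
1/(f + C(-235)) = 1/(-131 - 121) = 1/(-252) = -1/252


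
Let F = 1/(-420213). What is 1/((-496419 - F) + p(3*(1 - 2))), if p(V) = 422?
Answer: -420213/208424387360 ≈ -2.0161e-6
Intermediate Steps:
F = -1/420213 ≈ -2.3797e-6
1/((-496419 - F) + p(3*(1 - 2))) = 1/((-496419 - 1*(-1/420213)) + 422) = 1/((-496419 + 1/420213) + 422) = 1/(-208601717246/420213 + 422) = 1/(-208424387360/420213) = -420213/208424387360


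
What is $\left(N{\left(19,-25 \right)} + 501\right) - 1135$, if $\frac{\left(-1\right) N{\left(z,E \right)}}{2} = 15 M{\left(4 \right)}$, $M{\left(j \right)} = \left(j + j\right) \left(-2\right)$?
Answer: $-154$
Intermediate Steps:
$M{\left(j \right)} = - 4 j$ ($M{\left(j \right)} = 2 j \left(-2\right) = - 4 j$)
$N{\left(z,E \right)} = 480$ ($N{\left(z,E \right)} = - 2 \cdot 15 \left(\left(-4\right) 4\right) = - 2 \cdot 15 \left(-16\right) = \left(-2\right) \left(-240\right) = 480$)
$\left(N{\left(19,-25 \right)} + 501\right) - 1135 = \left(480 + 501\right) - 1135 = 981 - 1135 = -154$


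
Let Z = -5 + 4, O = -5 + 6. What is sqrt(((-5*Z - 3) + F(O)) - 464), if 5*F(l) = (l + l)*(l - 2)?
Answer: 34*I*sqrt(10)/5 ≈ 21.503*I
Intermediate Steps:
O = 1
Z = -1
F(l) = 2*l*(-2 + l)/5 (F(l) = ((l + l)*(l - 2))/5 = ((2*l)*(-2 + l))/5 = (2*l*(-2 + l))/5 = 2*l*(-2 + l)/5)
sqrt(((-5*Z - 3) + F(O)) - 464) = sqrt(((-5*(-1) - 3) + (2/5)*1*(-2 + 1)) - 464) = sqrt(((5 - 3) + (2/5)*1*(-1)) - 464) = sqrt((2 - 2/5) - 464) = sqrt(8/5 - 464) = sqrt(-2312/5) = 34*I*sqrt(10)/5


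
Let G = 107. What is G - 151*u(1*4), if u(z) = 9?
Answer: -1252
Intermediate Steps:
G - 151*u(1*4) = 107 - 151*9 = 107 - 1359 = -1252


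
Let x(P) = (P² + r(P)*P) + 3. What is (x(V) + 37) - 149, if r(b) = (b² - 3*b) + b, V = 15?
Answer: 3041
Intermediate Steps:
r(b) = b² - 2*b
x(P) = 3 + P² + P²*(-2 + P) (x(P) = (P² + (P*(-2 + P))*P) + 3 = (P² + P²*(-2 + P)) + 3 = 3 + P² + P²*(-2 + P))
(x(V) + 37) - 149 = ((3 + 15³ - 1*15²) + 37) - 149 = ((3 + 3375 - 1*225) + 37) - 149 = ((3 + 3375 - 225) + 37) - 149 = (3153 + 37) - 149 = 3190 - 149 = 3041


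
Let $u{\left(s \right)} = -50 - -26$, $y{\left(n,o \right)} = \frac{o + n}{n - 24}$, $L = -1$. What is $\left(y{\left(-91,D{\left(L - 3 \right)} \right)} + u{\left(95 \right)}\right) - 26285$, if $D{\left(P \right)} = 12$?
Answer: $- \frac{3025456}{115} \approx -26308.0$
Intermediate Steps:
$y{\left(n,o \right)} = \frac{n + o}{-24 + n}$
$u{\left(s \right)} = -24$ ($u{\left(s \right)} = -50 + 26 = -24$)
$\left(y{\left(-91,D{\left(L - 3 \right)} \right)} + u{\left(95 \right)}\right) - 26285 = \left(\frac{-91 + 12}{-24 - 91} - 24\right) - 26285 = \left(\frac{1}{-115} \left(-79\right) - 24\right) - 26285 = \left(\left(- \frac{1}{115}\right) \left(-79\right) - 24\right) - 26285 = \left(\frac{79}{115} - 24\right) - 26285 = - \frac{2681}{115} - 26285 = - \frac{3025456}{115}$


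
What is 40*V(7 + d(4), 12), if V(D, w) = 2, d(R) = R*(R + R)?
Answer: 80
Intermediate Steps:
d(R) = 2*R² (d(R) = R*(2*R) = 2*R²)
40*V(7 + d(4), 12) = 40*2 = 80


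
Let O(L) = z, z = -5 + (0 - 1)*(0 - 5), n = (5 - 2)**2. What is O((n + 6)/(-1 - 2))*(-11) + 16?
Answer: 16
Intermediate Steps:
n = 9 (n = 3**2 = 9)
z = 0 (z = -5 - 1*(-5) = -5 + 5 = 0)
O(L) = 0
O((n + 6)/(-1 - 2))*(-11) + 16 = 0*(-11) + 16 = 0 + 16 = 16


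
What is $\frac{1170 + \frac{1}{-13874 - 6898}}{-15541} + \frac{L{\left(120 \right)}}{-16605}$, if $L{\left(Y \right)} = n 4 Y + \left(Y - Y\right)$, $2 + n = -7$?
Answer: $\frac{2446955489}{13235523732} \approx 0.18488$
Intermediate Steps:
$n = -9$ ($n = -2 - 7 = -9$)
$L{\left(Y \right)} = - 36 Y$ ($L{\left(Y \right)} = - 9 \cdot 4 Y + \left(Y - Y\right) = - 36 Y + 0 = - 36 Y$)
$\frac{1170 + \frac{1}{-13874 - 6898}}{-15541} + \frac{L{\left(120 \right)}}{-16605} = \frac{1170 + \frac{1}{-13874 - 6898}}{-15541} + \frac{\left(-36\right) 120}{-16605} = \left(1170 + \frac{1}{-20772}\right) \left(- \frac{1}{15541}\right) - - \frac{32}{123} = \left(1170 - \frac{1}{20772}\right) \left(- \frac{1}{15541}\right) + \frac{32}{123} = \frac{24303239}{20772} \left(- \frac{1}{15541}\right) + \frac{32}{123} = - \frac{24303239}{322817652} + \frac{32}{123} = \frac{2446955489}{13235523732}$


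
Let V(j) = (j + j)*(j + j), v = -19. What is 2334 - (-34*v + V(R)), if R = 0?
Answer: 1688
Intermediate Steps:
V(j) = 4*j**2 (V(j) = (2*j)*(2*j) = 4*j**2)
2334 - (-34*v + V(R)) = 2334 - (-34*(-19) + 4*0**2) = 2334 - (646 + 4*0) = 2334 - (646 + 0) = 2334 - 1*646 = 2334 - 646 = 1688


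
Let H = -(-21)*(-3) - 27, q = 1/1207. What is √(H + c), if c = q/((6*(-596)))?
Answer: I*√419171821330098/2158116 ≈ 9.4868*I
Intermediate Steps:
q = 1/1207 ≈ 0.00082850
H = -90 (H = -3*21 - 27 = -63 - 27 = -90)
c = -1/4316232 (c = 1/(1207*((6*(-596)))) = (1/1207)/(-3576) = (1/1207)*(-1/3576) = -1/4316232 ≈ -2.3168e-7)
√(H + c) = √(-90 - 1/4316232) = √(-388460881/4316232) = I*√419171821330098/2158116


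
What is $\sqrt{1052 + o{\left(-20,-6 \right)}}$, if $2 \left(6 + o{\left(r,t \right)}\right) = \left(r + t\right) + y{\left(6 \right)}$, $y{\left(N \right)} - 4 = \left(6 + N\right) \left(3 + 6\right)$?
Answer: $33$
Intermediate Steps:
$y{\left(N \right)} = 58 + 9 N$ ($y{\left(N \right)} = 4 + \left(6 + N\right) \left(3 + 6\right) = 4 + \left(6 + N\right) 9 = 4 + \left(54 + 9 N\right) = 58 + 9 N$)
$o{\left(r,t \right)} = 50 + \frac{r}{2} + \frac{t}{2}$ ($o{\left(r,t \right)} = -6 + \frac{\left(r + t\right) + \left(58 + 9 \cdot 6\right)}{2} = -6 + \frac{\left(r + t\right) + \left(58 + 54\right)}{2} = -6 + \frac{\left(r + t\right) + 112}{2} = -6 + \frac{112 + r + t}{2} = -6 + \left(56 + \frac{r}{2} + \frac{t}{2}\right) = 50 + \frac{r}{2} + \frac{t}{2}$)
$\sqrt{1052 + o{\left(-20,-6 \right)}} = \sqrt{1052 + \left(50 + \frac{1}{2} \left(-20\right) + \frac{1}{2} \left(-6\right)\right)} = \sqrt{1052 - -37} = \sqrt{1052 + 37} = \sqrt{1089} = 33$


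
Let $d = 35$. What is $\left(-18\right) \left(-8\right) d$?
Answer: $5040$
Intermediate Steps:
$\left(-18\right) \left(-8\right) d = \left(-18\right) \left(-8\right) 35 = 144 \cdot 35 = 5040$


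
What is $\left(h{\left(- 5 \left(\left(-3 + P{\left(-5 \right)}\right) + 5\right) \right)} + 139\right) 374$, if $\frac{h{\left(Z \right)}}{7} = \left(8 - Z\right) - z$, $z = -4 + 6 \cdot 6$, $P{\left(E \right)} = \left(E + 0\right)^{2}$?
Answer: $342584$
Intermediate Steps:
$P{\left(E \right)} = E^{2}$
$z = 32$ ($z = -4 + 36 = 32$)
$h{\left(Z \right)} = -168 - 7 Z$ ($h{\left(Z \right)} = 7 \left(\left(8 - Z\right) - 32\right) = 7 \left(-24 - Z\right) = -168 - 7 Z$)
$\left(h{\left(- 5 \left(\left(-3 + P{\left(-5 \right)}\right) + 5\right) \right)} + 139\right) 374 = \left(\left(-168 - 7 \left(- 5 \left(\left(-3 + \left(-5\right)^{2}\right) + 5\right)\right)\right) + 139\right) 374 = \left(\left(-168 - 7 \left(- 5 \left(\left(-3 + 25\right) + 5\right)\right)\right) + 139\right) 374 = \left(\left(-168 - 7 \left(- 5 \left(22 + 5\right)\right)\right) + 139\right) 374 = \left(\left(-168 - 7 \left(\left(-5\right) 27\right)\right) + 139\right) 374 = \left(\left(-168 - -945\right) + 139\right) 374 = \left(\left(-168 + 945\right) + 139\right) 374 = \left(777 + 139\right) 374 = 916 \cdot 374 = 342584$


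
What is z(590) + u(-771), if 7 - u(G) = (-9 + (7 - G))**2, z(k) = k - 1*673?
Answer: -591437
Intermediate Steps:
z(k) = -673 + k (z(k) = k - 673 = -673 + k)
u(G) = 7 - (-2 - G)**2 (u(G) = 7 - (-9 + (7 - G))**2 = 7 - (-2 - G)**2)
z(590) + u(-771) = (-673 + 590) + (7 - (2 - 771)**2) = -83 + (7 - 1*(-769)**2) = -83 + (7 - 1*591361) = -83 + (7 - 591361) = -83 - 591354 = -591437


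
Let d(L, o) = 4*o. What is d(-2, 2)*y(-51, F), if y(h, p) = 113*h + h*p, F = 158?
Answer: -110568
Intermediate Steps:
d(-2, 2)*y(-51, F) = (4*2)*(-51*(113 + 158)) = 8*(-51*271) = 8*(-13821) = -110568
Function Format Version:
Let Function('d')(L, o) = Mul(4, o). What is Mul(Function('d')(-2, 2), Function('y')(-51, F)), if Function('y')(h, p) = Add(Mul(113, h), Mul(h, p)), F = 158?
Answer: -110568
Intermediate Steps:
Mul(Function('d')(-2, 2), Function('y')(-51, F)) = Mul(Mul(4, 2), Mul(-51, Add(113, 158))) = Mul(8, Mul(-51, 271)) = Mul(8, -13821) = -110568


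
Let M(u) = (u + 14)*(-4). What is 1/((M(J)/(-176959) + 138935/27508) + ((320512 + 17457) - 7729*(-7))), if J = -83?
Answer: 4867788172/1908548022378841 ≈ 2.5505e-6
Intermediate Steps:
M(u) = -56 - 4*u (M(u) = (14 + u)*(-4) = -56 - 4*u)
1/((M(J)/(-176959) + 138935/27508) + ((320512 + 17457) - 7729*(-7))) = 1/(((-56 - 4*(-83))/(-176959) + 138935/27508) + ((320512 + 17457) - 7729*(-7))) = 1/(((-56 + 332)*(-1/176959) + 138935*(1/27508)) + (337969 + 54103)) = 1/((276*(-1/176959) + 138935/27508) + 392072) = 1/((-276/176959 + 138935/27508) + 392072) = 1/(24578206457/4867788172 + 392072) = 1/(1908548022378841/4867788172) = 4867788172/1908548022378841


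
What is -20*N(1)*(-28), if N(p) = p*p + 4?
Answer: 2800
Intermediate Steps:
N(p) = 4 + p**2 (N(p) = p**2 + 4 = 4 + p**2)
-20*N(1)*(-28) = -20*(4 + 1**2)*(-28) = -20*(4 + 1)*(-28) = -20*5*(-28) = -100*(-28) = 2800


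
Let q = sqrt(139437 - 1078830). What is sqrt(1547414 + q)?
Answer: sqrt(1547414 + 3*I*sqrt(104377)) ≈ 1244.0 + 0.39*I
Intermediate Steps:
q = 3*I*sqrt(104377) (q = sqrt(-939393) = 3*I*sqrt(104377) ≈ 969.22*I)
sqrt(1547414 + q) = sqrt(1547414 + 3*I*sqrt(104377))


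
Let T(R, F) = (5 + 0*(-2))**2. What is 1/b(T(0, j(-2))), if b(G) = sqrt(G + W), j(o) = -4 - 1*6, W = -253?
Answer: -I*sqrt(57)/114 ≈ -0.066227*I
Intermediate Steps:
j(o) = -10 (j(o) = -4 - 6 = -10)
T(R, F) = 25 (T(R, F) = (5 + 0)**2 = 5**2 = 25)
b(G) = sqrt(-253 + G) (b(G) = sqrt(G - 253) = sqrt(-253 + G))
1/b(T(0, j(-2))) = 1/(sqrt(-253 + 25)) = 1/(sqrt(-228)) = 1/(2*I*sqrt(57)) = -I*sqrt(57)/114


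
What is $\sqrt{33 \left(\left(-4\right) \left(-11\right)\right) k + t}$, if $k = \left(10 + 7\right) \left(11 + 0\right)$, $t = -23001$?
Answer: $\sqrt{248523} \approx 498.52$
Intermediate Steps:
$k = 187$ ($k = 17 \cdot 11 = 187$)
$\sqrt{33 \left(\left(-4\right) \left(-11\right)\right) k + t} = \sqrt{33 \left(\left(-4\right) \left(-11\right)\right) 187 - 23001} = \sqrt{33 \cdot 44 \cdot 187 - 23001} = \sqrt{1452 \cdot 187 - 23001} = \sqrt{271524 - 23001} = \sqrt{248523}$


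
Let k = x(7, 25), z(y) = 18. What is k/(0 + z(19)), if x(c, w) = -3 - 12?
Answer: -5/6 ≈ -0.83333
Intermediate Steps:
x(c, w) = -15
k = -15
k/(0 + z(19)) = -15/(0 + 18) = -15/18 = -15*1/18 = -5/6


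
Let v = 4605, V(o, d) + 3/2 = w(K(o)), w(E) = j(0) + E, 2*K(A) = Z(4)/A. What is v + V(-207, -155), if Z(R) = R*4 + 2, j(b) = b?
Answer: 211759/46 ≈ 4603.5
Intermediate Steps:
Z(R) = 2 + 4*R (Z(R) = 4*R + 2 = 2 + 4*R)
K(A) = 9/A (K(A) = ((2 + 4*4)/A)/2 = ((2 + 16)/A)/2 = (18/A)/2 = 9/A)
w(E) = E (w(E) = 0 + E = E)
V(o, d) = -3/2 + 9/o
v + V(-207, -155) = 4605 + (-3/2 + 9/(-207)) = 4605 + (-3/2 + 9*(-1/207)) = 4605 + (-3/2 - 1/23) = 4605 - 71/46 = 211759/46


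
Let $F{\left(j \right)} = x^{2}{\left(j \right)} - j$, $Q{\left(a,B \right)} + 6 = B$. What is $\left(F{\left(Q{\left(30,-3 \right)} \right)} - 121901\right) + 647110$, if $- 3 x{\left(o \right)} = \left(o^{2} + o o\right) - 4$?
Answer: $\frac{4751926}{9} \approx 5.2799 \cdot 10^{5}$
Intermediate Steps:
$x{\left(o \right)} = \frac{4}{3} - \frac{2 o^{2}}{3}$ ($x{\left(o \right)} = - \frac{\left(o^{2} + o o\right) - 4}{3} = - \frac{\left(o^{2} + o^{2}\right) - 4}{3} = - \frac{2 o^{2} - 4}{3} = - \frac{-4 + 2 o^{2}}{3} = \frac{4}{3} - \frac{2 o^{2}}{3}$)
$Q{\left(a,B \right)} = -6 + B$
$F{\left(j \right)} = \left(\frac{4}{3} - \frac{2 j^{2}}{3}\right)^{2} - j$
$\left(F{\left(Q{\left(30,-3 \right)} \right)} - 121901\right) + 647110 = \left(\left(- (-6 - 3) + \frac{4 \left(-2 + \left(-6 - 3\right)^{2}\right)^{2}}{9}\right) - 121901\right) + 647110 = \left(\left(\left(-1\right) \left(-9\right) + \frac{4 \left(-2 + \left(-9\right)^{2}\right)^{2}}{9}\right) - 121901\right) + 647110 = \left(\left(9 + \frac{4 \left(-2 + 81\right)^{2}}{9}\right) - 121901\right) + 647110 = \left(\left(9 + \frac{4 \cdot 79^{2}}{9}\right) - 121901\right) + 647110 = \left(\left(9 + \frac{4}{9} \cdot 6241\right) - 121901\right) + 647110 = \left(\left(9 + \frac{24964}{9}\right) - 121901\right) + 647110 = \left(\frac{25045}{9} - 121901\right) + 647110 = - \frac{1072064}{9} + 647110 = \frac{4751926}{9}$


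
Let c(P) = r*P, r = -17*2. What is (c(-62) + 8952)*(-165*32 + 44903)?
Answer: 438230380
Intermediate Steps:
r = -34
c(P) = -34*P
(c(-62) + 8952)*(-165*32 + 44903) = (-34*(-62) + 8952)*(-165*32 + 44903) = (2108 + 8952)*(-5280 + 44903) = 11060*39623 = 438230380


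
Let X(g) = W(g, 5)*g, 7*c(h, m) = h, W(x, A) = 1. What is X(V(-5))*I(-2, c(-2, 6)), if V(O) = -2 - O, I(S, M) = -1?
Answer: -3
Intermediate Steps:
c(h, m) = h/7
X(g) = g (X(g) = 1*g = g)
X(V(-5))*I(-2, c(-2, 6)) = (-2 - 1*(-5))*(-1) = (-2 + 5)*(-1) = 3*(-1) = -3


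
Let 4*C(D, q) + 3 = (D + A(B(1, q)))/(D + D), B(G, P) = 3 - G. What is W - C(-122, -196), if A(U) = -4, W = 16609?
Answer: 8105495/488 ≈ 16610.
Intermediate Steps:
C(D, q) = -3/4 + (-4 + D)/(8*D) (C(D, q) = -3/4 + ((D - 4)/(D + D))/4 = -3/4 + ((-4 + D)/((2*D)))/4 = -3/4 + ((-4 + D)*(1/(2*D)))/4 = -3/4 + ((-4 + D)/(2*D))/4 = -3/4 + (-4 + D)/(8*D))
W - C(-122, -196) = 16609 - (-4 - 5*(-122))/(8*(-122)) = 16609 - (-1)*(-4 + 610)/(8*122) = 16609 - (-1)*606/(8*122) = 16609 - 1*(-303/488) = 16609 + 303/488 = 8105495/488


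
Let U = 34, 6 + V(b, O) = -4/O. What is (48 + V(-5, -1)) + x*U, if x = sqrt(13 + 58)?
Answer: 46 + 34*sqrt(71) ≈ 332.49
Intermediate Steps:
V(b, O) = -6 - 4/O
x = sqrt(71) ≈ 8.4261
(48 + V(-5, -1)) + x*U = (48 + (-6 - 4/(-1))) + sqrt(71)*34 = (48 + (-6 - 4*(-1))) + 34*sqrt(71) = (48 + (-6 + 4)) + 34*sqrt(71) = (48 - 2) + 34*sqrt(71) = 46 + 34*sqrt(71)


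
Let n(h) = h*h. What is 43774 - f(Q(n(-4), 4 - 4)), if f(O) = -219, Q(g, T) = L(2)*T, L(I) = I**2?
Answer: 43993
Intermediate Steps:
n(h) = h**2
Q(g, T) = 4*T (Q(g, T) = 2**2*T = 4*T)
43774 - f(Q(n(-4), 4 - 4)) = 43774 - 1*(-219) = 43774 + 219 = 43993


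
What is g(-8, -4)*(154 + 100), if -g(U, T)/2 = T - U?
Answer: -2032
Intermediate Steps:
g(U, T) = -2*T + 2*U (g(U, T) = -2*(T - U) = -2*T + 2*U)
g(-8, -4)*(154 + 100) = (-2*(-4) + 2*(-8))*(154 + 100) = (8 - 16)*254 = -8*254 = -2032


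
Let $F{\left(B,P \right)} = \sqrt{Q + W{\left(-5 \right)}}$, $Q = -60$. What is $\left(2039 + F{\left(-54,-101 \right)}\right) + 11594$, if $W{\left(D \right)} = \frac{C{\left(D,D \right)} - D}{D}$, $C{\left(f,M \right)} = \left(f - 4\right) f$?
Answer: $13633 + i \sqrt{70} \approx 13633.0 + 8.3666 i$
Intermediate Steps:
$C{\left(f,M \right)} = f \left(-4 + f\right)$ ($C{\left(f,M \right)} = \left(-4 + f\right) f = f \left(-4 + f\right)$)
$W{\left(D \right)} = \frac{- D + D \left(-4 + D\right)}{D}$ ($W{\left(D \right)} = \frac{D \left(-4 + D\right) - D}{D} = \frac{- D + D \left(-4 + D\right)}{D}$)
$F{\left(B,P \right)} = i \sqrt{70}$ ($F{\left(B,P \right)} = \sqrt{-60 - 10} = \sqrt{-70} = i \sqrt{70}$)
$\left(2039 + F{\left(-54,-101 \right)}\right) + 11594 = \left(2039 + i \sqrt{70}\right) + 11594 = 13633 + i \sqrt{70}$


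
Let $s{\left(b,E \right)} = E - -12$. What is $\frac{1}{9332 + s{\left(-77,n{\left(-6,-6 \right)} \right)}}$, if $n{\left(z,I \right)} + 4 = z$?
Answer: $\frac{1}{9334} \approx 0.00010714$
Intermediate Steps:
$n{\left(z,I \right)} = -4 + z$
$s{\left(b,E \right)} = 12 + E$ ($s{\left(b,E \right)} = E + 12 = 12 + E$)
$\frac{1}{9332 + s{\left(-77,n{\left(-6,-6 \right)} \right)}} = \frac{1}{9332 + \left(12 - 10\right)} = \frac{1}{9332 + 2} = \frac{1}{9334}$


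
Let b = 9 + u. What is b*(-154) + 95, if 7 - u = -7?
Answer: -3447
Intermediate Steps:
u = 14 (u = 7 - 1*(-7) = 7 + 7 = 14)
b = 23 (b = 9 + 14 = 23)
b*(-154) + 95 = 23*(-154) + 95 = -3542 + 95 = -3447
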